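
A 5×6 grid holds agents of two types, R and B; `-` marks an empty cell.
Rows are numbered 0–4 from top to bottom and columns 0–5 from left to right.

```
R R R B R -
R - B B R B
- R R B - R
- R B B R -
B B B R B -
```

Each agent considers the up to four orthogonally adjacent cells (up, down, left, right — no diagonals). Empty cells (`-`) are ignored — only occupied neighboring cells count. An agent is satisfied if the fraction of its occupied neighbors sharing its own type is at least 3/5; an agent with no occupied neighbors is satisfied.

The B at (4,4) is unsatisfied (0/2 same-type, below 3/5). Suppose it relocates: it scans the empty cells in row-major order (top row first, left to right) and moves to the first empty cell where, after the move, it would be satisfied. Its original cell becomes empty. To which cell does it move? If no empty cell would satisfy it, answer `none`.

Vacating (4,4). Empty cells in order:
  (0,5): 1/2 same-type → still unsatisfied.
  (1,1): 1/4 same-type → still unsatisfied.
  (2,0): 0/2 same-type → still unsatisfied.
  (2,4): 1/4 same-type → still unsatisfied.
  (3,0): 1/2 same-type → still unsatisfied.
  (3,5): 0/2 same-type → still unsatisfied.
  (4,5): 0/0 same-type → satisfied — stop here.

(4,5)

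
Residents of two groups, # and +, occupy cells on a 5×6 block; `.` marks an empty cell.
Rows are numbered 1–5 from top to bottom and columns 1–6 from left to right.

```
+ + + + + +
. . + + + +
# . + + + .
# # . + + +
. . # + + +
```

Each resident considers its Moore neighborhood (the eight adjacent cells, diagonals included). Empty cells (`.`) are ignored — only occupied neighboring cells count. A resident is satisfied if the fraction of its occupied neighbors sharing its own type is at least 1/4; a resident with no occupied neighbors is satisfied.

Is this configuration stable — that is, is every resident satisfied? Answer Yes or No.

(1,1)+ 1/1 ✓
(1,2)+ 3/3 ✓
(1,3)+ 4/4 ✓
(1,4)+ 5/5 ✓
(1,5)+ 5/5 ✓
(1,6)+ 3/3 ✓
(2,3)+ 6/6 ✓
(2,4)+ 8/8 ✓
(2,5)+ 7/7 ✓
(2,6)+ 4/4 ✓
(3,1)# 2/2 ✓
(3,3)+ 4/5 ✓
(3,4)+ 7/7 ✓
(3,5)+ 7/7 ✓
(4,1)# 2/2 ✓
(4,2)# 3/4 ✓
(4,4)+ 6/7 ✓
(4,5)+ 7/7 ✓
(4,6)+ 4/4 ✓
(5,3)# 1/3 ✓
(5,4)+ 3/4 ✓
(5,5)+ 5/5 ✓
(5,6)+ 3/3 ✓
All meet the threshold, so the configuration is stable.

Yes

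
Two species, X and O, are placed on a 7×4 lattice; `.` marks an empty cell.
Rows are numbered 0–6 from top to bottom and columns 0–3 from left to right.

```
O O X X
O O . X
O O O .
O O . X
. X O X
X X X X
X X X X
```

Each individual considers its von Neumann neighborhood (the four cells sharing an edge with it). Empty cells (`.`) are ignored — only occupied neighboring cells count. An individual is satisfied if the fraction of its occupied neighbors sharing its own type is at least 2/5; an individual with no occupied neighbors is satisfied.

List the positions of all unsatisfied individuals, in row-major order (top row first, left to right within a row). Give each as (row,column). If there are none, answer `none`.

Row 0: (0,0)O 2/2 ✓ · (0,1)O 2/3 ✓ · (0,2)X 1/2 ✓ · (0,3)X 2/2 ✓
Row 1: (1,0)O 3/3 ✓ · (1,1)O 3/3 ✓ · (1,3)X 1/1 ✓
Row 2: (2,0)O 3/3 ✓ · (2,1)O 4/4 ✓ · (2,2)O 1/1 ✓
Row 3: (3,0)O 2/2 ✓ · (3,1)O 2/3 ✓ · (3,3)X 1/1 ✓
Row 4: (4,1)X 1/3 ✗ · (4,2)O 0/3 ✗ · (4,3)X 2/3 ✓
Row 5: (5,0)X 2/2 ✓ · (5,1)X 4/4 ✓ · (5,2)X 3/4 ✓ · (5,3)X 3/3 ✓
Row 6: (6,0)X 2/2 ✓ · (6,1)X 3/3 ✓ · (6,2)X 3/3 ✓ · (6,3)X 2/2 ✓

(4,1), (4,2)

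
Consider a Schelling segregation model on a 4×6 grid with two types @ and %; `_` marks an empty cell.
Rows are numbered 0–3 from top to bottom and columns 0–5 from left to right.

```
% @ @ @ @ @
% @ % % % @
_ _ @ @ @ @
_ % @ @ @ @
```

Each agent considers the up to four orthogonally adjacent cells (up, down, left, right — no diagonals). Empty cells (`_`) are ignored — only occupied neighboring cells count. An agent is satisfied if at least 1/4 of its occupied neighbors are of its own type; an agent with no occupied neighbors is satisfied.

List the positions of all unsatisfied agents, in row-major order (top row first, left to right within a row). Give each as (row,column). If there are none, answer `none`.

Row 0: (0,0)% 1/2 ✓ · (0,1)@ 2/3 ✓ · (0,2)@ 2/3 ✓ · (0,3)@ 2/3 ✓ · (0,4)@ 2/3 ✓ · (0,5)@ 2/2 ✓
Row 1: (1,0)% 1/2 ✓ · (1,1)@ 1/3 ✓ · (1,2)% 1/4 ✓ · (1,3)% 2/4 ✓ · (1,4)% 1/4 ✓ · (1,5)@ 2/3 ✓
Row 2: (2,2)@ 2/3 ✓ · (2,3)@ 3/4 ✓ · (2,4)@ 3/4 ✓ · (2,5)@ 3/3 ✓
Row 3: (3,1)% 0/1 ✗ · (3,2)@ 2/3 ✓ · (3,3)@ 3/3 ✓ · (3,4)@ 3/3 ✓ · (3,5)@ 2/2 ✓

(3,1)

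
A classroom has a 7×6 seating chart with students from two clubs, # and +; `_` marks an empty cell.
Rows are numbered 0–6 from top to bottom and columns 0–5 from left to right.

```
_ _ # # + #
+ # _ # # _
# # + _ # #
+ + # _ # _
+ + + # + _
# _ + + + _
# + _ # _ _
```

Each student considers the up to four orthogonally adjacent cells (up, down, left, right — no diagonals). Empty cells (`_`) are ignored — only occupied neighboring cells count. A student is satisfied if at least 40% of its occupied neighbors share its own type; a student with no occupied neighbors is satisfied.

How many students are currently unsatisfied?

10

(0,2)# 1/1 ✓
(0,3)# 2/3 ✓
(0,4)+ 0/3 ✗
(0,5)# 0/1 ✗
(1,0)+ 0/2 ✗
(1,1)# 1/2 ✓
(1,3)# 2/2 ✓
(1,4)# 2/3 ✓
(2,0)# 1/3 ✗
(2,1)# 2/4 ✓
(2,2)+ 0/2 ✗
(2,4)# 3/3 ✓
(2,5)# 1/1 ✓
(3,0)+ 2/3 ✓
(3,1)+ 2/4 ✓
(3,2)# 0/3 ✗
(3,4)# 1/2 ✓
(4,0)+ 2/3 ✓
(4,1)+ 3/3 ✓
(4,2)+ 2/4 ✓
(4,3)# 0/3 ✗
(4,4)+ 1/3 ✗
(5,0)# 1/2 ✓
(5,2)+ 2/2 ✓
(5,3)+ 2/4 ✓
(5,4)+ 2/2 ✓
(6,0)# 1/2 ✓
(6,1)+ 0/1 ✗
(6,3)# 0/1 ✗
Unsatisfied: (0,4), (0,5), (1,0), (2,0), (2,2), (3,2), (4,3), (4,4), (6,1), (6,3) — 10 in total.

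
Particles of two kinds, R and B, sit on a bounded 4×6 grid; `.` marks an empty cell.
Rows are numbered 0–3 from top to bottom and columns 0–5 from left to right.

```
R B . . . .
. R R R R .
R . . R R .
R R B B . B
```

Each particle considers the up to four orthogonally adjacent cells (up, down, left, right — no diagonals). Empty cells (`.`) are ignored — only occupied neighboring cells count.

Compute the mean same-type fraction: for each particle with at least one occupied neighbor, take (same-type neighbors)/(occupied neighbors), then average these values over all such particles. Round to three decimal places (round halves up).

0.667

Row 0: (0,0)R 0/1 · (0,1)B 0/2
Row 1: (1,1)R 1/2 · (1,2)R 2/2 · (1,3)R 3/3 · (1,4)R 2/2
Row 2: (2,0)R 1/1 · (2,3)R 2/3 · (2,4)R 2/2
Row 3: (3,0)R 2/2 · (3,1)R 1/2 · (3,2)B 1/2 · (3,3)B 1/2 · (3,5)B — no occupied neighbors
Sum over 13 particles: 0/1 + 0/2 + 1/2 + 2/2 + 3/3 + 2/2 + 1/1 + 2/3 + 2/2 + 2/2 + 1/2 + 1/2 + 1/2 = 26/3; mean = 26/3 ÷ 13 = 2/3 = 0.666666… → 0.667.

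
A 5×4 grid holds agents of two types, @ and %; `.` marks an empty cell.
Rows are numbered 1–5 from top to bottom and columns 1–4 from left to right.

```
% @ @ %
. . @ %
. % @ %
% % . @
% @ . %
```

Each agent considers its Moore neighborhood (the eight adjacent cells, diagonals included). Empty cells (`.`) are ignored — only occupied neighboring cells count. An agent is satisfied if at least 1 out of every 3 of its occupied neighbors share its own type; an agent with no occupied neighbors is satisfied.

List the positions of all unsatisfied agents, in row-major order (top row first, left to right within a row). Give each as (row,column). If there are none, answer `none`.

(1,1), (3,4), (5,2), (5,4)

Row 1: (1,1)% 0/1 unhappy · (1,2)@ 2/3 ok · (1,3)@ 2/4 ok · (1,4)% 1/3 ok
Row 2: (2,3)@ 3/7 ok · (2,4)% 2/5 ok
Row 3: (3,2)% 2/4 ok · (3,3)@ 2/6 ok · (3,4)% 1/4 unhappy
Row 4: (4,1)% 3/4 ok · (4,2)% 3/5 ok · (4,4)@ 1/3 ok
Row 5: (5,1)% 2/3 ok · (5,2)@ 0/3 unhappy · (5,4)% 0/1 unhappy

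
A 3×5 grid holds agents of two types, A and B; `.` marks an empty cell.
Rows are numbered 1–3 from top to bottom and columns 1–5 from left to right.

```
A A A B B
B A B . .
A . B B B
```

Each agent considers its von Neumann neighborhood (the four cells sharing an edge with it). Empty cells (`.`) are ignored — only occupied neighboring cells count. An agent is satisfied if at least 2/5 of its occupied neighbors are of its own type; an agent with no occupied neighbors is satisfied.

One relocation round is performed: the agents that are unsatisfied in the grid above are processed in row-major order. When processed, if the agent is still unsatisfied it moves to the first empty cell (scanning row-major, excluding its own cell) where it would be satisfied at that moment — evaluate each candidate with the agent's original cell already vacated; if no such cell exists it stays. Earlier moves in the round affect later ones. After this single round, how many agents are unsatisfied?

Initially unsatisfied (in order): (1,3), (2,1), (2,2), (2,3), (3,1).
  (1,3) → (3,2).
  (2,1) → (1,3).
  (2,2): now satisfied by earlier moves; stays.
  (2,3): now satisfied by earlier moves; stays.
  (3,1): now satisfied by earlier moves; stays.
Resulting grid:
A A B B B
. A B . .
A A B B B
All satisfied now.

0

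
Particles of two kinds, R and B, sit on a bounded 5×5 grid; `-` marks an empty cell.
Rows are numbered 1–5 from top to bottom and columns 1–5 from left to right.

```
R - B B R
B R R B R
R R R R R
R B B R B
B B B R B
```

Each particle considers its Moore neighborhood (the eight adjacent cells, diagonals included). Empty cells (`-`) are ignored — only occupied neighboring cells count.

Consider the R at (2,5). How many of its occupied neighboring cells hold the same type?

Occupied neighbors of (2,5): (1,4)=B, (1,5)=R, (2,4)=B, (3,4)=R, (3,5)=R.
Same type (R): 3 of 5.

3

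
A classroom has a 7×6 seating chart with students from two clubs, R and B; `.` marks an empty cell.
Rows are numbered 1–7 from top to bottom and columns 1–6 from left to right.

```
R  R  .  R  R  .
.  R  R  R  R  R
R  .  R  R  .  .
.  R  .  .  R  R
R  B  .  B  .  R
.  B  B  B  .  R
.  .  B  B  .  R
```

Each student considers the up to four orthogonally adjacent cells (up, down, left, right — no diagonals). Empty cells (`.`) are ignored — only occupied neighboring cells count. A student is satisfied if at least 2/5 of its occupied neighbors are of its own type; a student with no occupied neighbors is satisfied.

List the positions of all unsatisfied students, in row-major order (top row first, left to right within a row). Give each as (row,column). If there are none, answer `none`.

(4,2), (5,1), (5,2)

(1,1)R 1/1 ✓
(1,2)R 2/2 ✓
(1,4)R 2/2 ✓
(1,5)R 2/2 ✓
(2,2)R 2/2 ✓
(2,3)R 3/3 ✓
(2,4)R 4/4 ✓
(2,5)R 3/3 ✓
(2,6)R 1/1 ✓
(3,1)R 0/0 ✓
(3,3)R 2/2 ✓
(3,4)R 2/2 ✓
(4,2)R 0/1 ✗
(4,5)R 1/1 ✓
(4,6)R 2/2 ✓
(5,1)R 0/1 ✗
(5,2)B 1/3 ✗
(5,4)B 1/1 ✓
(5,6)R 2/2 ✓
(6,2)B 2/2 ✓
(6,3)B 3/3 ✓
(6,4)B 3/3 ✓
(6,6)R 2/2 ✓
(7,3)B 2/2 ✓
(7,4)B 2/2 ✓
(7,6)R 1/1 ✓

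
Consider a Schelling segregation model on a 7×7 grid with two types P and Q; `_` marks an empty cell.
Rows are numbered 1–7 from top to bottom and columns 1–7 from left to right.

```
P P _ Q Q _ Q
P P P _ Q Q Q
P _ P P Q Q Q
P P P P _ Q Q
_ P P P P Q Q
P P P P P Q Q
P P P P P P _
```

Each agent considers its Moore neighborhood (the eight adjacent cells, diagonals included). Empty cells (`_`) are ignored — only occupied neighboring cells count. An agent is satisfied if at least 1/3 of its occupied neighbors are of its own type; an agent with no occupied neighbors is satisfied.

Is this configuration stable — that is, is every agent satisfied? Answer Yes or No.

Row 1: (1,1)P 3/3 ok · (1,2)P 4/4 ok · (1,4)Q 2/3 ok · (1,5)Q 3/3 ok · (1,7)Q 2/2 ok
Row 2: (2,1)P 4/4 ok · (2,2)P 6/6 ok · (2,3)P 4/5 ok · (2,5)Q 5/6 ok · (2,6)Q 7/7 ok · (2,7)Q 4/4 ok
Row 3: (3,1)P 4/4 ok · (3,3)P 6/6 ok · (3,4)P 4/6 ok · (3,5)Q 4/6 ok · (3,6)Q 7/7 ok · (3,7)Q 5/5 ok
Row 4: (4,1)P 3/3 ok · (4,2)P 6/6 ok · (4,3)P 7/7 ok · (4,4)P 6/7 ok · (4,6)Q 6/7 ok · (4,7)Q 5/5 ok
Row 5: (5,2)P 7/7 ok · (5,3)P 8/8 ok · (5,4)P 7/7 ok · (5,5)P 4/7 ok · (5,6)Q 5/7 ok · (5,7)Q 5/5 ok
Row 6: (6,1)P 4/4 ok · (6,2)P 7/7 ok · (6,3)P 8/8 ok · (6,4)P 8/8 ok · (6,5)P 6/8 ok · (6,6)Q 3/7 ok · (6,7)Q 3/4 ok
Row 7: (7,1)P 3/3 ok · (7,2)P 5/5 ok · (7,3)P 5/5 ok · (7,4)P 5/5 ok · (7,5)P 4/5 ok · (7,6)P 2/4 ok
All meet the threshold, so the configuration is stable.

Yes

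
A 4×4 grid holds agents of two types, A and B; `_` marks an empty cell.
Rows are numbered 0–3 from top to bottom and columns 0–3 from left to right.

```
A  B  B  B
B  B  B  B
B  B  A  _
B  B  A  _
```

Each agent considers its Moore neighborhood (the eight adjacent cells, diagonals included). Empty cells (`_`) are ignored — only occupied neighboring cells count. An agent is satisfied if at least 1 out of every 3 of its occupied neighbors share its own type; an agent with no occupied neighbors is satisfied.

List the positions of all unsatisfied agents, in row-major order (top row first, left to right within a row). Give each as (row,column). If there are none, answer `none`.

(0,0), (2,2)

Row 0: (0,0)A 0/3 unhappy · (0,1)B 4/5 ok · (0,2)B 5/5 ok · (0,3)B 3/3 ok
Row 1: (1,0)B 4/5 ok · (1,1)B 6/8 ok · (1,2)B 6/7 ok · (1,3)B 3/4 ok
Row 2: (2,0)B 5/5 ok · (2,1)B 6/8 ok · (2,2)A 1/6 unhappy
Row 3: (3,0)B 3/3 ok · (3,1)B 3/5 ok · (3,2)A 1/3 ok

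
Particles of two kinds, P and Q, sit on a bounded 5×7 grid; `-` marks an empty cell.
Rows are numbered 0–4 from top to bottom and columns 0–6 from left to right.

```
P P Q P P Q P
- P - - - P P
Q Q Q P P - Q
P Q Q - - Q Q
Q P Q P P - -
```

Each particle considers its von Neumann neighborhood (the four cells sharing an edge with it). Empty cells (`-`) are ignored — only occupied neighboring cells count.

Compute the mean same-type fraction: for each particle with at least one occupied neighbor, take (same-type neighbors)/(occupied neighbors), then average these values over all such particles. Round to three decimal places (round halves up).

Row 0: (0,0)P 1/1 · (0,1)P 2/3 · (0,2)Q 0/2 · (0,3)P 1/2 · (0,4)P 1/2 · (0,5)Q 0/3 · (0,6)P 1/2
Row 1: (1,1)P 1/2 · (1,5)P 1/2 · (1,6)P 2/3
Row 2: (2,0)Q 1/2 · (2,1)Q 3/4 · (2,2)Q 2/3 · (2,3)P 1/2 · (2,4)P 1/1 · (2,6)Q 1/2
Row 3: (3,0)P 0/3 · (3,1)Q 2/4 · (3,2)Q 3/3 · (3,5)Q 1/1 · (3,6)Q 2/2
Row 4: (4,0)Q 0/2 · (4,1)P 0/3 · (4,2)Q 1/3 · (4,3)P 1/2 · (4,4)P 1/1
Sum over 26 particles: 1/1 + 2/3 + 0/2 + 1/2 + 1/2 + 0/3 + 1/2 + 1/2 + 1/2 + 2/3 + 1/2 + 3/4 + 2/3 + 1/2 + 1/1 + 1/2 + 0/3 + 2/4 + 3/3 + 1/1 + 2/2 + 0/2 + 0/3 + 1/3 + 1/2 + 1/1 = 169/12; mean = 169/12 ÷ 26 = 13/24 = 0.541666… → 0.542.

0.542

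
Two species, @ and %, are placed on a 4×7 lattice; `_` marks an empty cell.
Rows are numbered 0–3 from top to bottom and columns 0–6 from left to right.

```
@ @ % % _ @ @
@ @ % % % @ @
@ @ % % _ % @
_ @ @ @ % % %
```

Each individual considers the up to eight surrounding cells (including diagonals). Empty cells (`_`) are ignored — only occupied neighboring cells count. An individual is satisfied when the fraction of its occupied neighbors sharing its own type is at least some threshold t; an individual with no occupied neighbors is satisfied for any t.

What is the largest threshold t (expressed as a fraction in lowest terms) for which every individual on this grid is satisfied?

Row 0: (0,0)@ 3/3 · (0,1)@ 3/5 · (0,2)% 3/5 · (0,3)% 4/4 · (0,5)@ 3/4 · (0,6)@ 3/3
Row 1: (1,0)@ 5/5 · (1,1)@ 5/8 · (1,2)% 5/8 · (1,3)% 6/6 · (1,4)% 4/6 · (1,5)@ 4/6 · (1,6)@ 4/5
Row 2: (2,0)@ 4/4 · (2,1)@ 5/7 · (2,2)% 3/8 · (2,3)% 5/7 · (2,5)% 4/7 · (2,6)@ 2/5
Row 3: (3,1)@ 3/4 · (3,2)@ 3/5 · (3,3)@ 1/4 · (3,4)% 3/4 · (3,5)% 3/4 · (3,6)% 2/3
The smallest same-type fraction is 1/4 at (3,3), which reduces to 1/4. Any threshold above that leaves this individual unsatisfied.

1/4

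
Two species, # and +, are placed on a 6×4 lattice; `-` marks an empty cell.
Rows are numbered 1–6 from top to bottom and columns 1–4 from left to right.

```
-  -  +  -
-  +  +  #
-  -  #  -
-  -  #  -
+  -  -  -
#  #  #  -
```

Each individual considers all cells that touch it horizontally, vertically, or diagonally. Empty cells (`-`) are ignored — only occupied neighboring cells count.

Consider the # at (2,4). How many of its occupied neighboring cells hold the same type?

Occupied neighbors of (2,4): (1,3)=+, (2,3)=+, (3,3)=#.
Same type (#): 1 of 3.

1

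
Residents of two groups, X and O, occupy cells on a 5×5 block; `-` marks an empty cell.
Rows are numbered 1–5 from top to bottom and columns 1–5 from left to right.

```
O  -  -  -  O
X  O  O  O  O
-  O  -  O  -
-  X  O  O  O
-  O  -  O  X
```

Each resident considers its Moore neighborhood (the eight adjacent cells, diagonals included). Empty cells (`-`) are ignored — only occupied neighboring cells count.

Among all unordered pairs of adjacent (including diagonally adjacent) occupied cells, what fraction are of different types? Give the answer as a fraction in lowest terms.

3/10

Scan each occupied cell's neighbors to the right and below (and the two forward diagonals) so each pair is counted once.
Row 1: O(1,1)–X(2,1)≠ O(1,1)–O(2,2)= O(1,5)–O(2,5)= O(1,5)–O(2,4)=  → 1/4 unlike.
Row 2: X(2,1)–O(2,2)≠ X(2,1)–O(3,2)≠ O(2,2)–O(2,3)= O(2,2)–O(3,2)= O(2,3)–O(2,4)= O(2,3)–O(3,4)= O(2,3)–O(3,2)= O(2,4)–O(2,5)= O(2,4)–O(3,4)= O(2,5)–O(3,4)=  → 2/10 unlike.
Row 3: O(3,2)–X(4,2)≠ O(3,2)–O(4,3)= O(3,4)–O(4,4)= O(3,4)–O(4,5)= O(3,4)–O(4,3)=  → 1/5 unlike.
Row 4: X(4,2)–O(4,3)≠ X(4,2)–O(5,2)≠ O(4,3)–O(4,4)= O(4,3)–O(5,4)= O(4,3)–O(5,2)= O(4,4)–O(4,5)= O(4,4)–O(5,4)= O(4,4)–X(5,5)≠ O(4,5)–X(5,5)≠ O(4,5)–O(5,4)=  → 4/10 unlike.
Row 5: O(5,4)–X(5,5)≠  → 1/1 unlike.
Total adjacent occupied pairs: 30; unlike-type pairs: 9.
9/30 reduces to 3/10.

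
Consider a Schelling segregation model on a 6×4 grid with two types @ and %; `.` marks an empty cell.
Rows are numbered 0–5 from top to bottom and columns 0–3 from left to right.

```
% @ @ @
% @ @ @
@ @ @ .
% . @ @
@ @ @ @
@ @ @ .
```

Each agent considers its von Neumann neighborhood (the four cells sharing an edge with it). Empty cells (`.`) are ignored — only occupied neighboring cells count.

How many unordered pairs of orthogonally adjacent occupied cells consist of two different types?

Scan each occupied cell's neighbors to the right and below so each pair is counted once.
Row 0: %(0,0)–@(0,1)≠ %(0,0)–%(1,0)= @(0,1)–@(0,2)= @(0,1)–@(1,1)= @(0,2)–@(0,3)= @(0,2)–@(1,2)= @(0,3)–@(1,3)=  → 1/7 unlike.
Row 1: %(1,0)–@(1,1)≠ %(1,0)–@(2,0)≠ @(1,1)–@(1,2)= @(1,1)–@(2,1)= @(1,2)–@(1,3)= @(1,2)–@(2,2)=  → 2/6 unlike.
Row 2: @(2,0)–@(2,1)= @(2,0)–%(3,0)≠ @(2,1)–@(2,2)= @(2,2)–@(3,2)=  → 1/4 unlike.
Row 3: %(3,0)–@(4,0)≠ @(3,2)–@(3,3)= @(3,2)–@(4,2)= @(3,3)–@(4,3)=  → 1/4 unlike.
Row 4: @(4,0)–@(4,1)= @(4,0)–@(5,0)= @(4,1)–@(4,2)= @(4,1)–@(5,1)= @(4,2)–@(4,3)= @(4,2)–@(5,2)=  → 0/6 unlike.
Row 5: @(5,0)–@(5,1)= @(5,1)–@(5,2)=  → 0/2 unlike.
Total adjacent occupied pairs: 29; unlike-type pairs: 5.

5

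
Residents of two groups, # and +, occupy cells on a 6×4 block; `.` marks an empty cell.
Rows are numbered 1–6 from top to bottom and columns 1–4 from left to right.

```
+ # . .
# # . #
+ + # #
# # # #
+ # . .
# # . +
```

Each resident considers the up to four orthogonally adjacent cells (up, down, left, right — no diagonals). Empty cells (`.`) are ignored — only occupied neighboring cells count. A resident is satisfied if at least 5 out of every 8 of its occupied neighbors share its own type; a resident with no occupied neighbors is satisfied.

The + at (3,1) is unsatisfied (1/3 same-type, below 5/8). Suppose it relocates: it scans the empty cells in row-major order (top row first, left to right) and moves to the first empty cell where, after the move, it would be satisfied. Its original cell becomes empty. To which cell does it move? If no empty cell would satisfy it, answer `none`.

none

Vacating (3,1). Empty cells in order:
  (1,3): 0/1 same-type → still unsatisfied.
  (1,4): 0/1 same-type → still unsatisfied.
  (2,3): 0/3 same-type → still unsatisfied.
  (5,3): 0/2 same-type → still unsatisfied.
  (5,4): 1/2 same-type → still unsatisfied.
  (6,3): 1/2 same-type → still unsatisfied.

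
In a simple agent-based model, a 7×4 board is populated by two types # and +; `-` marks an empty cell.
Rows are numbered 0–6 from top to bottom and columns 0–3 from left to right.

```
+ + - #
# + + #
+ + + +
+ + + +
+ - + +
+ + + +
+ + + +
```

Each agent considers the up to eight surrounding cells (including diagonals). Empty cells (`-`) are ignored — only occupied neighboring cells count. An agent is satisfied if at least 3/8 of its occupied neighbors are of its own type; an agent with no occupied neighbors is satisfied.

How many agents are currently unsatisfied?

2

(0,0)+ 2/3 satisfied
(0,1)+ 3/4 satisfied
(0,3)# 1/2 satisfied
(1,0)# 0/5 not
(1,1)+ 6/7 satisfied
(1,2)+ 5/7 satisfied
(1,3)# 1/4 not
(2,0)+ 4/5 satisfied
(2,1)+ 7/8 satisfied
(2,2)+ 7/8 satisfied
(2,3)+ 4/5 satisfied
(3,0)+ 4/4 satisfied
(3,1)+ 7/7 satisfied
(3,2)+ 7/7 satisfied
(3,3)+ 5/5 satisfied
(4,0)+ 4/4 satisfied
(4,2)+ 7/7 satisfied
(4,3)+ 5/5 satisfied
(5,0)+ 4/4 satisfied
(5,1)+ 7/7 satisfied
(5,2)+ 7/7 satisfied
(5,3)+ 5/5 satisfied
(6,0)+ 3/3 satisfied
(6,1)+ 5/5 satisfied
(6,2)+ 5/5 satisfied
(6,3)+ 3/3 satisfied
Unsatisfied: (1,0), (1,3) — 2 in total.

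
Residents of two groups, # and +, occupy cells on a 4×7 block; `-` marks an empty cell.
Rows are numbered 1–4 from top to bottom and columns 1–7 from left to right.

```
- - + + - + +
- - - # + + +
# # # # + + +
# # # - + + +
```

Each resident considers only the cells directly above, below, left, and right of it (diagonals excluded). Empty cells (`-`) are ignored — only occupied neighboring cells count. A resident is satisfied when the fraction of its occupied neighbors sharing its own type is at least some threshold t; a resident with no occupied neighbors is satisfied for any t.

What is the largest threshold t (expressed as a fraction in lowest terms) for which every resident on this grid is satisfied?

(1,3)+ 1/1
(1,4)+ 1/2
(1,6)+ 2/2
(1,7)+ 2/2
(2,4)# 1/3
(2,5)+ 2/3
(2,6)+ 4/4
(2,7)+ 3/3
(3,1)# 2/2
(3,2)# 3/3
(3,3)# 3/3
(3,4)# 2/3
(3,5)+ 3/4
(3,6)+ 4/4
(3,7)+ 3/3
(4,1)# 2/2
(4,2)# 3/3
(4,3)# 2/2
(4,5)+ 2/2
(4,6)+ 3/3
(4,7)+ 2/2
The smallest same-type fraction is 1/3 at (2,4), which reduces to 1/3. Any threshold above that leaves this resident unsatisfied.

1/3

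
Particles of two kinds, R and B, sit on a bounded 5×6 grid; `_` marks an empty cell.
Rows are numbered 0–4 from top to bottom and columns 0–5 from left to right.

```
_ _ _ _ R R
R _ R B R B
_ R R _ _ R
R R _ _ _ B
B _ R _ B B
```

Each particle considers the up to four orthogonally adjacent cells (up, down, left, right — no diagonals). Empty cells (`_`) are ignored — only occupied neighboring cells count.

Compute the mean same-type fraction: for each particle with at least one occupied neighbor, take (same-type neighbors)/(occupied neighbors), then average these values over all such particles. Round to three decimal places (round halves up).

Row 0: (0,4)R 2/2 · (0,5)R 1/2
Row 1: (1,0)R — no occupied neighbors · (1,2)R 1/2 · (1,3)B 0/2 · (1,4)R 1/3 · (1,5)B 0/3
Row 2: (2,1)R 2/2 · (2,2)R 2/2 · (2,5)R 0/2
Row 3: (3,0)R 1/2 · (3,1)R 2/2 · (3,5)B 1/2
Row 4: (4,0)B 0/1 · (4,2)R — no occupied neighbors · (4,4)B 1/1 · (4,5)B 2/2
Sum over 15 particles: 2/2 + 1/2 + 1/2 + 0/2 + 1/3 + 0/3 + 2/2 + 2/2 + 0/2 + 1/2 + 2/2 + 1/2 + 0/1 + 1/1 + 2/2 = 25/3; mean = 25/3 ÷ 15 = 5/9 = 0.555555… → 0.556.

0.556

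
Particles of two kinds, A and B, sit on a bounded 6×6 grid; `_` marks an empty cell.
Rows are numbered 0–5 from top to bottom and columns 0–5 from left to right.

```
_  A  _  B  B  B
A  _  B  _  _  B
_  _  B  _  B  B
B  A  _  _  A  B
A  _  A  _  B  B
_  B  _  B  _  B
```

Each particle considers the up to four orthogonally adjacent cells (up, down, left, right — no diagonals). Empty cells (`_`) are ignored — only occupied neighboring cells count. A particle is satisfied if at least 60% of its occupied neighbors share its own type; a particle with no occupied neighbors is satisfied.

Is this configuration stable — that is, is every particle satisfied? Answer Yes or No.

Row 0: (0,1)A 0/0 ok · (0,3)B 1/1 ok · (0,4)B 2/2 ok · (0,5)B 2/2 ok
Row 1: (1,0)A 0/0 ok · (1,2)B 1/1 ok · (1,5)B 2/2 ok
Row 2: (2,2)B 1/1 ok · (2,4)B 1/2 unhappy · (2,5)B 3/3 ok
Row 3: (3,0)B 0/2 unhappy · (3,1)A 0/1 unhappy · (3,4)A 0/3 unhappy · (3,5)B 2/3 ok
Row 4: (4,0)A 0/1 unhappy · (4,2)A 0/0 ok · (4,4)B 1/2 unhappy · (4,5)B 3/3 ok
Row 5: (5,1)B 0/0 ok · (5,3)B 0/0 ok · (5,5)B 1/1 ok
For instance (2,4) has only 1/2 same-type neighbors, below 3/5.

No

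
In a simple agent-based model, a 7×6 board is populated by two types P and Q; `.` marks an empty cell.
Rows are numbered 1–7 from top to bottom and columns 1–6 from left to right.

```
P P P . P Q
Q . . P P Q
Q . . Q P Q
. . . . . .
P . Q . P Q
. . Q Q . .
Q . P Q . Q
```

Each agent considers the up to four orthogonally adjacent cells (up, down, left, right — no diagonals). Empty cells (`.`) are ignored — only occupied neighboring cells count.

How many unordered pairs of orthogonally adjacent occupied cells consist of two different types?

9

Scan each occupied cell's neighbors to the right and below so each pair is counted once.
Row 1: P(1,1)–P(1,2)= P(1,1)–Q(2,1)≠ P(1,2)–P(1,3)= P(1,5)–Q(1,6)≠ P(1,5)–P(2,5)= Q(1,6)–Q(2,6)=  → 2/6 unlike.
Row 2: Q(2,1)–Q(3,1)= P(2,4)–P(2,5)= P(2,4)–Q(3,4)≠ P(2,5)–Q(2,6)≠ P(2,5)–P(3,5)= Q(2,6)–Q(3,6)=  → 2/6 unlike.
Row 3: Q(3,4)–P(3,5)≠ P(3,5)–Q(3,6)≠  → 2/2 unlike.
Row 5: Q(5,3)–Q(6,3)= P(5,5)–Q(5,6)≠  → 1/2 unlike.
Row 6: Q(6,3)–Q(6,4)= Q(6,3)–P(7,3)≠ Q(6,4)–Q(7,4)=  → 1/3 unlike.
Row 7: P(7,3)–Q(7,4)≠  → 1/1 unlike.
Total adjacent occupied pairs: 20; unlike-type pairs: 9.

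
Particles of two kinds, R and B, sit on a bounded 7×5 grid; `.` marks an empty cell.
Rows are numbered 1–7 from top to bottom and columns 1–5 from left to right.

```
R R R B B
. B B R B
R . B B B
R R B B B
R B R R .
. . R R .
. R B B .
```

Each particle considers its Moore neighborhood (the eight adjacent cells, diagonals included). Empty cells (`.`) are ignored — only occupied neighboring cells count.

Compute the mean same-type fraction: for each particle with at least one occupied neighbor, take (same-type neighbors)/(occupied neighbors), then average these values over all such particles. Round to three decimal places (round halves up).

(1,1)R 1/2
(1,2)R 2/4
(1,3)R 2/5
(1,4)B 3/5
(1,5)B 2/3
(2,2)B 2/6
(2,3)B 4/7
(2,4)R 1/8
(2,5)B 4/5
(3,1)R 2/3
(3,3)B 5/7
(3,4)B 7/8
(3,5)B 4/5
(4,1)R 3/4
(4,2)R 4/7
(4,3)B 4/7
(4,4)B 5/7
(4,5)B 3/4
(5,1)R 2/3
(5,2)B 1/6
(5,3)R 4/7
(5,4)R 3/6
(6,3)R 4/7
(6,4)R 3/5
(7,2)R 1/2
(7,3)B 1/4
(7,4)B 1/3
Sum over 27 particles: 1/2 + 2/4 + 2/5 + 3/5 + 2/3 + 2/6 + 4/7 + 1/8 + 4/5 + 2/3 + 5/7 + 7/8 + 4/5 + 3/4 + 4/7 + 4/7 + 5/7 + 3/4 + 2/3 + 1/6 + 4/7 + 3/6 + 4/7 + 3/5 + 1/2 + 1/4 + 1/3 = 6329/420; mean = 6329/420 ÷ 27 = 6329/11340 = 0.558112… → 0.558.

0.558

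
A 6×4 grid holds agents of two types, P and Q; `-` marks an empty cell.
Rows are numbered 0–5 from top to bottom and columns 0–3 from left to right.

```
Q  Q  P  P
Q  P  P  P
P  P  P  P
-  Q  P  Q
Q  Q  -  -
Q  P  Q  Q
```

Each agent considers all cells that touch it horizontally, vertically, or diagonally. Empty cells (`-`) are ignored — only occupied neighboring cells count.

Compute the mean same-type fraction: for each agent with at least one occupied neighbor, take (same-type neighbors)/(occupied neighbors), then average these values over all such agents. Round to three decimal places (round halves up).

0.624

(0,0)Q 2/3
(0,1)Q 2/5
(0,2)P 4/5
(0,3)P 3/3
(1,0)Q 2/5
(1,1)P 5/8
(1,2)P 7/8
(1,3)P 5/5
(2,0)P 2/4
(2,1)P 5/7
(2,2)P 6/8
(2,3)P 4/5
(3,1)Q 2/6
(3,2)P 3/6
(3,3)Q 0/3
(4,0)Q 3/4
(4,1)Q 4/6
(5,0)Q 2/3
(5,1)P 0/4
(5,2)Q 2/3
(5,3)Q 1/1
Sum over 21 agents: 2/3 + 2/5 + 4/5 + 3/3 + 2/5 + 5/8 + 7/8 + 5/5 + 2/4 + 5/7 + 6/8 + 4/5 + 2/6 + 3/6 + 0/3 + 3/4 + 4/6 + 2/3 + 0/4 + 2/3 + 1/1 = 459/35; mean = 459/35 ÷ 21 = 153/245 = 0.624489… → 0.624.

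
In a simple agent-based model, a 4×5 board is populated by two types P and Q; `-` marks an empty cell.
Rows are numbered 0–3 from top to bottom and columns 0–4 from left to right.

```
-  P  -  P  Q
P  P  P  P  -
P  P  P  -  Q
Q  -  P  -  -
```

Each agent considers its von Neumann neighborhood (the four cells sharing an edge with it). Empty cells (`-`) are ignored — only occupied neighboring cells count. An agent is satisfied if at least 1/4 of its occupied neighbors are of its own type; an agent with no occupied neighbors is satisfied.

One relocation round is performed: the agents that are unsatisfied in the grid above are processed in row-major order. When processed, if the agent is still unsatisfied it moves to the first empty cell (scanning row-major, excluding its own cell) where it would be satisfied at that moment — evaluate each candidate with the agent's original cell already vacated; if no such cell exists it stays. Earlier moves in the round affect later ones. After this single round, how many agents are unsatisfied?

0

Initially unsatisfied (in order): (0,4), (3,0).
  (0,4) → (1,4).
  (3,0) → (0,4).
Resulting grid:
- P - P Q
P P P P Q
P P P - Q
- - P - -
All satisfied now.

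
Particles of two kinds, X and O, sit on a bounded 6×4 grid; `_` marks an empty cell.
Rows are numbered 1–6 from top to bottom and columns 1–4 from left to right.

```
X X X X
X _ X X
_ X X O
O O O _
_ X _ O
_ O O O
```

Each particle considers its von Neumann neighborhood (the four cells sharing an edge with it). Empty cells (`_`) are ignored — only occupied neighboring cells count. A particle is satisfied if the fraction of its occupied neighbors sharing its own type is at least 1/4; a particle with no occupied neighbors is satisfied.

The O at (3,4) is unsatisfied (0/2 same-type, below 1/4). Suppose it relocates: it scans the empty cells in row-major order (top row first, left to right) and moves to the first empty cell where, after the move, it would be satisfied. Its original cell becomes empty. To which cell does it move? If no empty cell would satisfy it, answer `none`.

Vacating (3,4). Empty cells in order:
  (2,2): 0/4 same-type → still unsatisfied.
  (3,1): 1/3 same-type → satisfied — stop here.

(3,1)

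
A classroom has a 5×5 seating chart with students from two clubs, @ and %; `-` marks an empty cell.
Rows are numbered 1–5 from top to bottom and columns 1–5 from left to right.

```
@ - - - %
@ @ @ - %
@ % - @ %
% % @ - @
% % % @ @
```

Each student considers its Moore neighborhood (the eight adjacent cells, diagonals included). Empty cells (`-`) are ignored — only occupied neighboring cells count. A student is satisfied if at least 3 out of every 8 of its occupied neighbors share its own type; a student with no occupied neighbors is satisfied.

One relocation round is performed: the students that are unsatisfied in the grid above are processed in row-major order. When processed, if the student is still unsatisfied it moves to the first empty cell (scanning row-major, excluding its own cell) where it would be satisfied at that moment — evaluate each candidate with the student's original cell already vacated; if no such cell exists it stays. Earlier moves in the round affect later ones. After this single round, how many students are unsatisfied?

Initially unsatisfied (in order): (3,2), (3,5), (4,3).
  (3,2) → (1,4).
  (3,5) → (2,4).
  (4,3): now satisfied by earlier moves; stays.
Resulting grid:
@ - - % %
@ @ @ % %
@ - - @ -
% % @ - @
% % % @ @
All satisfied now.

0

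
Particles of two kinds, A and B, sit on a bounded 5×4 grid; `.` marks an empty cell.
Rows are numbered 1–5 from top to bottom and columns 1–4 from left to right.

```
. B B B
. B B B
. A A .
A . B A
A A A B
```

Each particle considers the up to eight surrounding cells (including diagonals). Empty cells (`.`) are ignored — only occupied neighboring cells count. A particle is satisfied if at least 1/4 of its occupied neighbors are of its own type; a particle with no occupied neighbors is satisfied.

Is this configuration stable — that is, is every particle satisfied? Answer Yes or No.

Row 1: (1,2)B 3/3 satisfied · (1,3)B 5/5 satisfied · (1,4)B 3/3 satisfied
Row 2: (2,2)B 3/5 satisfied · (2,3)B 5/7 satisfied · (2,4)B 3/4 satisfied
Row 3: (3,2)A 2/5 satisfied · (3,3)A 2/6 satisfied
Row 4: (4,1)A 3/3 satisfied · (4,3)B 1/6 not · (4,4)A 2/4 satisfied
Row 5: (5,1)A 2/2 satisfied · (5,2)A 3/4 satisfied · (5,3)A 2/4 satisfied · (5,4)B 1/3 satisfied
For instance (4,3) has only 1/6 same-type neighbors, below 1/4.

No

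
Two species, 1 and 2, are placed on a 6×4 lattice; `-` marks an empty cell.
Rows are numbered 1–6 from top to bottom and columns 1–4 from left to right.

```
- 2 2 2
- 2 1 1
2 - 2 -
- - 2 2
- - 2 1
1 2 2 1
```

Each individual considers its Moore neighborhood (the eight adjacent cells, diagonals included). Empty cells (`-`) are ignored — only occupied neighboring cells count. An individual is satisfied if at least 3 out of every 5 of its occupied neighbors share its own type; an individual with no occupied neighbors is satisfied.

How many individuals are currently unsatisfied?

(1,2)2 2/3 ✓
(1,3)2 3/5 ✓
(1,4)2 1/3 ✗
(2,2)2 4/5 ✓
(2,3)1 1/6 ✗
(2,4)1 1/4 ✗
(3,1)2 1/1 ✓
(3,3)2 3/5 ✓
(4,3)2 3/4 ✓
(4,4)2 3/4 ✓
(5,3)2 4/6 ✓
(5,4)1 1/5 ✗
(6,1)1 0/1 ✗
(6,2)2 2/3 ✓
(6,3)2 2/4 ✗
(6,4)1 1/3 ✗
Unsatisfied: (1,4), (2,3), (2,4), (5,4), (6,1), (6,3), (6,4) — 7 in total.

7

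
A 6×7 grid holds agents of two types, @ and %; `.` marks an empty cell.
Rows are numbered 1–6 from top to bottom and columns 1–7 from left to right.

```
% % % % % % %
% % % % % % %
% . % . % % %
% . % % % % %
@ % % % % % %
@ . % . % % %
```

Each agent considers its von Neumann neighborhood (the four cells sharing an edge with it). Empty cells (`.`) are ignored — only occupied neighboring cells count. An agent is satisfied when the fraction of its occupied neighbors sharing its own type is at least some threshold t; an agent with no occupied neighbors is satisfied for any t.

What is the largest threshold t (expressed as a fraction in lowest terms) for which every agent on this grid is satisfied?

Row 1: (1,1)% 2/2 · (1,2)% 3/3 · (1,3)% 3/3 · (1,4)% 3/3 · (1,5)% 3/3 · (1,6)% 3/3 · (1,7)% 2/2
Row 2: (2,1)% 3/3 · (2,2)% 3/3 · (2,3)% 4/4 · (2,4)% 3/3 · (2,5)% 4/4 · (2,6)% 4/4 · (2,7)% 3/3
Row 3: (3,1)% 2/2 · (3,3)% 2/2 · (3,5)% 3/3 · (3,6)% 4/4 · (3,7)% 3/3
Row 4: (4,1)% 1/2 · (4,3)% 3/3 · (4,4)% 3/3 · (4,5)% 4/4 · (4,6)% 4/4 · (4,7)% 3/3
Row 5: (5,1)@ 1/3 · (5,2)% 1/2 · (5,3)% 4/4 · (5,4)% 3/3 · (5,5)% 4/4 · (5,6)% 4/4 · (5,7)% 3/3
Row 6: (6,1)@ 1/1 · (6,3)% 1/1 · (6,5)% 2/2 · (6,6)% 3/3 · (6,7)% 2/2
The smallest same-type fraction is 1/3 at (5,1), which reduces to 1/3. Any threshold above that leaves this agent unsatisfied.

1/3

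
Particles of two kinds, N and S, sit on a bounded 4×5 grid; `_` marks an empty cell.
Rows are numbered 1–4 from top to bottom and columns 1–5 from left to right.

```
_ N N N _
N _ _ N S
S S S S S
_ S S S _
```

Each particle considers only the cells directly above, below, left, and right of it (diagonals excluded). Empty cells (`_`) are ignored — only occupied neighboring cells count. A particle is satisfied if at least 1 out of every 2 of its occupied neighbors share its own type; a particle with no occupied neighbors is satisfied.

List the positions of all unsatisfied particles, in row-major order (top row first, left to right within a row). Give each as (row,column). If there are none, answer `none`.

(1,2)N 1/1 satisfied
(1,3)N 2/2 satisfied
(1,4)N 2/2 satisfied
(2,1)N 0/1 not
(2,4)N 1/3 not
(2,5)S 1/2 satisfied
(3,1)S 1/2 satisfied
(3,2)S 3/3 satisfied
(3,3)S 3/3 satisfied
(3,4)S 3/4 satisfied
(3,5)S 2/2 satisfied
(4,2)S 2/2 satisfied
(4,3)S 3/3 satisfied
(4,4)S 2/2 satisfied

(2,1), (2,4)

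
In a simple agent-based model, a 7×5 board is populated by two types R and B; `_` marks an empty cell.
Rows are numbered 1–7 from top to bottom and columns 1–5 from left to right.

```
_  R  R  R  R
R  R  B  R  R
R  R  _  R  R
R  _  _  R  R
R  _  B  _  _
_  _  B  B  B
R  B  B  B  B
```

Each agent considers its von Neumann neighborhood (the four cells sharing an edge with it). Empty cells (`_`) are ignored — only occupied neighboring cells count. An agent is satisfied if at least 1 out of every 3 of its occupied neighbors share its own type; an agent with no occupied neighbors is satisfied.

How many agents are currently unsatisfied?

(1,2)R 2/2 ok
(1,3)R 2/3 ok
(1,4)R 3/3 ok
(1,5)R 2/2 ok
(2,1)R 2/2 ok
(2,2)R 3/4 ok
(2,3)B 0/3 unhappy
(2,4)R 3/4 ok
(2,5)R 3/3 ok
(3,1)R 3/3 ok
(3,2)R 2/2 ok
(3,4)R 3/3 ok
(3,5)R 3/3 ok
(4,1)R 2/2 ok
(4,4)R 2/2 ok
(4,5)R 2/2 ok
(5,1)R 1/1 ok
(5,3)B 1/1 ok
(6,3)B 3/3 ok
(6,4)B 3/3 ok
(6,5)B 2/2 ok
(7,1)R 0/1 unhappy
(7,2)B 1/2 ok
(7,3)B 3/3 ok
(7,4)B 3/3 ok
(7,5)B 2/2 ok
Unsatisfied: (2,3), (7,1) — 2 in total.

2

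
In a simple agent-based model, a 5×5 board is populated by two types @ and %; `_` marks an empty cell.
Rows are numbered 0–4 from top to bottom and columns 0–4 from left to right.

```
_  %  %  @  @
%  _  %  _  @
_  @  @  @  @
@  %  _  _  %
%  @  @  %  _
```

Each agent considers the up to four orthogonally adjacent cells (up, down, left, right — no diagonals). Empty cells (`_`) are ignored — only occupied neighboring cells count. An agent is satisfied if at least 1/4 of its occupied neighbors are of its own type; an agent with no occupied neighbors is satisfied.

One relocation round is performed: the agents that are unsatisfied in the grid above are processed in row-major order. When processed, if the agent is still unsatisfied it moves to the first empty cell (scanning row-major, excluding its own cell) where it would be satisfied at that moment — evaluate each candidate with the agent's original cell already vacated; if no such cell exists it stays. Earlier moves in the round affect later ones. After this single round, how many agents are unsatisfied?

Initially unsatisfied (in order): (3,0), (3,1), (3,4), (4,0), (4,3).
  (3,0) → (1,1).
  (3,1) → (0,0).
  (3,4) → (1,3).
  (4,0) → (2,0).
  (4,3) → (3,0).
Resulting grid:
% % % @ @
% @ % % @
% @ @ @ @
% _ _ _ _
_ @ @ _ _
All satisfied now.

0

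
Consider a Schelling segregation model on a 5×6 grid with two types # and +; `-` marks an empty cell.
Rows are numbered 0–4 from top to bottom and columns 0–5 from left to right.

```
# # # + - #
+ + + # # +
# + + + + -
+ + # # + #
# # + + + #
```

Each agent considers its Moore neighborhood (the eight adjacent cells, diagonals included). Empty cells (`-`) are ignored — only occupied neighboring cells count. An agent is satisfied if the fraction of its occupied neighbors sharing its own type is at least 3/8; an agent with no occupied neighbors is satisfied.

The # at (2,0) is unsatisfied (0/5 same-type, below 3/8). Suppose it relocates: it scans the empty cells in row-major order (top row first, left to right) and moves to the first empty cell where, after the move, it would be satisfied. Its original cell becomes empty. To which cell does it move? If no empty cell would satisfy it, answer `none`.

Vacating (2,0). Empty cells in order:
  (0,4): 3/5 same-type → satisfied — stop here.

(0,4)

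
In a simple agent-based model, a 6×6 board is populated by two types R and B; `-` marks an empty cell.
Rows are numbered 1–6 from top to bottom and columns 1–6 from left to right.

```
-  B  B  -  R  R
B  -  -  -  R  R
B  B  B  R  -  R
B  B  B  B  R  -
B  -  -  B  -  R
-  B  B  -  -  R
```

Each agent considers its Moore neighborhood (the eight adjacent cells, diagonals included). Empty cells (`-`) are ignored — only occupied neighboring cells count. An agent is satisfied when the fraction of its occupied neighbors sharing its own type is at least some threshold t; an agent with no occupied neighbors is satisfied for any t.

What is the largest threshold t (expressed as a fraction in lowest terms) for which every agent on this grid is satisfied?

2/5

Row 1: (1,2)B 2/2 · (1,3)B 1/1 · (1,5)R 3/3 · (1,6)R 3/3
Row 2: (2,1)B 3/3 · (2,5)R 5/5 · (2,6)R 4/4
Row 3: (3,1)B 4/4 · (3,2)B 6/6 · (3,3)B 4/5 · (3,4)R 2/5 · (3,6)R 3/3
Row 4: (4,1)B 4/4 · (4,2)B 6/6 · (4,3)B 5/6 · (4,4)B 3/5 · (4,5)R 3/5
Row 5: (5,1)B 3/3 · (5,4)B 3/4 · (5,6)R 2/2
Row 6: (6,2)B 2/2 · (6,3)B 2/2 · (6,6)R 1/1
The smallest same-type fraction is 2/5 at (3,4), which reduces to 2/5. Any threshold above that leaves this agent unsatisfied.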